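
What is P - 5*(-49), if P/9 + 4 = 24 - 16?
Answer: 281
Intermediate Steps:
P = 36 (P = -36 + 9*(24 - 16) = -36 + 9*8 = -36 + 72 = 36)
P - 5*(-49) = 36 - 5*(-49) = 36 + 245 = 281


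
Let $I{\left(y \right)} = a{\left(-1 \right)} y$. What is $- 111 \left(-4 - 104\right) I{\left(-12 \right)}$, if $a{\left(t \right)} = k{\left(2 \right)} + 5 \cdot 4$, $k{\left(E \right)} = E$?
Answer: $-3164832$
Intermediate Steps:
$a{\left(t \right)} = 22$ ($a{\left(t \right)} = 2 + 5 \cdot 4 = 2 + 20 = 22$)
$I{\left(y \right)} = 22 y$
$- 111 \left(-4 - 104\right) I{\left(-12 \right)} = - 111 \left(-4 - 104\right) 22 \left(-12\right) = \left(-111\right) \left(-108\right) \left(-264\right) = 11988 \left(-264\right) = -3164832$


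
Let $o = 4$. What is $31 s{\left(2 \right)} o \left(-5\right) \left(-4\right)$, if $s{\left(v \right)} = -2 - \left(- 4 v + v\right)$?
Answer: $9920$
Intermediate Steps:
$s{\left(v \right)} = -2 + 3 v$ ($s{\left(v \right)} = -2 - - 3 v = -2 + 3 v$)
$31 s{\left(2 \right)} o \left(-5\right) \left(-4\right) = 31 \left(-2 + 3 \cdot 2\right) 4 \left(-5\right) \left(-4\right) = 31 \left(-2 + 6\right) \left(\left(-20\right) \left(-4\right)\right) = 31 \cdot 4 \cdot 80 = 124 \cdot 80 = 9920$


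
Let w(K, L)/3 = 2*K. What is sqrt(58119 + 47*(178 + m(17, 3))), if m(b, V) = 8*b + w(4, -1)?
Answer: 19*sqrt(205) ≈ 272.04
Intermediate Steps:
w(K, L) = 6*K (w(K, L) = 3*(2*K) = 6*K)
m(b, V) = 24 + 8*b (m(b, V) = 8*b + 6*4 = 8*b + 24 = 24 + 8*b)
sqrt(58119 + 47*(178 + m(17, 3))) = sqrt(58119 + 47*(178 + (24 + 8*17))) = sqrt(58119 + 47*(178 + (24 + 136))) = sqrt(58119 + 47*(178 + 160)) = sqrt(58119 + 47*338) = sqrt(58119 + 15886) = sqrt(74005) = 19*sqrt(205)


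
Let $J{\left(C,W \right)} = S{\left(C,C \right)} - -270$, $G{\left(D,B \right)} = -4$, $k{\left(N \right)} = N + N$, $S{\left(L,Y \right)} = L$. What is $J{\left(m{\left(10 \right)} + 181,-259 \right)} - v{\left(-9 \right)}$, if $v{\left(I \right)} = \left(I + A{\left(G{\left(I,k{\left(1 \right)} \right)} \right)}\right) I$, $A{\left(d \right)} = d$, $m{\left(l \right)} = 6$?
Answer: $340$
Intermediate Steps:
$k{\left(N \right)} = 2 N$
$J{\left(C,W \right)} = 270 + C$ ($J{\left(C,W \right)} = C - -270 = C + 270 = 270 + C$)
$v{\left(I \right)} = I \left(-4 + I\right)$ ($v{\left(I \right)} = \left(I - 4\right) I = \left(-4 + I\right) I = I \left(-4 + I\right)$)
$J{\left(m{\left(10 \right)} + 181,-259 \right)} - v{\left(-9 \right)} = \left(270 + \left(6 + 181\right)\right) - - 9 \left(-4 - 9\right) = \left(270 + 187\right) - \left(-9\right) \left(-13\right) = 457 - 117 = 340$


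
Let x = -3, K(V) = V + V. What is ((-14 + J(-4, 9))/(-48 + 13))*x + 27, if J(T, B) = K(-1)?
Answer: 897/35 ≈ 25.629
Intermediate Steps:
K(V) = 2*V
J(T, B) = -2 (J(T, B) = 2*(-1) = -2)
((-14 + J(-4, 9))/(-48 + 13))*x + 27 = ((-14 - 2)/(-48 + 13))*(-3) + 27 = -16/(-35)*(-3) + 27 = -16*(-1/35)*(-3) + 27 = (16/35)*(-3) + 27 = -48/35 + 27 = 897/35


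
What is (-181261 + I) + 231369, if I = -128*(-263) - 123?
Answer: 83649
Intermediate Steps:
I = 33541 (I = 33664 - 123 = 33541)
(-181261 + I) + 231369 = (-181261 + 33541) + 231369 = -147720 + 231369 = 83649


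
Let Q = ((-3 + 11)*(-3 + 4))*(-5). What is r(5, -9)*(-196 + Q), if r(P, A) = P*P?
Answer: -5900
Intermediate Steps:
r(P, A) = P**2
Q = -40 (Q = (8*1)*(-5) = 8*(-5) = -40)
r(5, -9)*(-196 + Q) = 5**2*(-196 - 40) = 25*(-236) = -5900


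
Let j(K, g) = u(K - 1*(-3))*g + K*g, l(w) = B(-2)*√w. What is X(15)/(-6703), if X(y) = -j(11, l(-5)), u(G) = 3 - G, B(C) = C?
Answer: 0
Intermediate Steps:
l(w) = -2*√w
j(K, g) = 0 (j(K, g) = (3 - (K - 1*(-3)))*g + K*g = (3 - (K + 3))*g + K*g = (3 - (3 + K))*g + K*g = (3 + (-3 - K))*g + K*g = (-K)*g + K*g = -K*g + K*g = 0)
X(y) = 0 (X(y) = -1*0 = 0)
X(15)/(-6703) = 0/(-6703) = 0*(-1/6703) = 0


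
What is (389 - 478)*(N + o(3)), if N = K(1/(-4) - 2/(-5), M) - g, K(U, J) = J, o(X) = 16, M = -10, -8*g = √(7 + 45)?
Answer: -534 - 89*√13/4 ≈ -614.22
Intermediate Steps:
g = -√13/4 (g = -√(7 + 45)/8 = -√13/4 ≈ -0.90139)
N = -10 + √13/4 (N = -10 - (-1)*√13/4 = -10 + √13/4 ≈ -9.0986)
(389 - 478)*(N + o(3)) = (389 - 478)*((-10 + √13/4) + 16) = -89*(6 + √13/4) = -534 - 89*√13/4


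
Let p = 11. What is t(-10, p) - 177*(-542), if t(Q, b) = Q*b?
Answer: 95824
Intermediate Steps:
t(-10, p) - 177*(-542) = -10*11 - 177*(-542) = -110 + 95934 = 95824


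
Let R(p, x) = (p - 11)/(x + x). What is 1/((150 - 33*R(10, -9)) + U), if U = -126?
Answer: 6/133 ≈ 0.045113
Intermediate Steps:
R(p, x) = (-11 + p)/(2*x) (R(p, x) = (-11 + p)/((2*x)) = (-11 + p)*(1/(2*x)) = (-11 + p)/(2*x))
1/((150 - 33*R(10, -9)) + U) = 1/((150 - 33*(-11 + 10)/(2*(-9))) - 126) = 1/((150 - 33*(-1)*(-1)/(2*9)) - 126) = 1/((150 - 33*1/18) - 126) = 1/((150 - 11/6) - 126) = 1/(889/6 - 126) = 1/(133/6) = 6/133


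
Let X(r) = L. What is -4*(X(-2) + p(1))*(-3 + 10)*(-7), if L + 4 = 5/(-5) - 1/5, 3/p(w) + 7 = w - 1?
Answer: -5516/5 ≈ -1103.2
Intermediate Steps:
p(w) = 3/(-8 + w) (p(w) = 3/(-7 + (w - 1)) = 3/(-7 + (-1 + w)) = 3/(-8 + w))
L = -26/5 (L = -4 + (5/(-5) - 1/5) = -4 + (5*(-⅕) - 1*⅕) = -4 + (-1 - ⅕) = -4 - 6/5 = -26/5 ≈ -5.2000)
X(r) = -26/5
-4*(X(-2) + p(1))*(-3 + 10)*(-7) = -4*(-26/5 + 3/(-8 + 1))*(-3 + 10)*(-7) = -4*(-26/5 + 3/(-7))*7*(-7) = -4*(-26/5 + 3*(-⅐))*7*(-7) = -4*(-26/5 - 3/7)*7*(-7) = -(-788)*7/35*(-7) = -4*(-197/5)*(-7) = (788/5)*(-7) = -5516/5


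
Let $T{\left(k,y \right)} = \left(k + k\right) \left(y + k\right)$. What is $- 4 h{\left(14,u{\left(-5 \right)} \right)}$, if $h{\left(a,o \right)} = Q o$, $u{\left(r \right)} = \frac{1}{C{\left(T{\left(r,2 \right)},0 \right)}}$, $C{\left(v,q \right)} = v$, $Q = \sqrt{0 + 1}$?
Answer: $- \frac{2}{15} \approx -0.13333$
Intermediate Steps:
$Q = 1$ ($Q = \sqrt{1} = 1$)
$T{\left(k,y \right)} = 2 k \left(k + y\right)$
$u{\left(r \right)} = \frac{1}{2 r \left(2 + r\right)}$ ($u{\left(r \right)} = \frac{1}{2 r \left(r + 2\right)} = \frac{1}{2 r \left(2 + r\right)}$)
$h{\left(a,o \right)} = o$ ($h{\left(a,o \right)} = 1 o = o$)
$- 4 h{\left(14,u{\left(-5 \right)} \right)} = - 4 \frac{1}{2 \left(-5\right) \left(2 - 5\right)} = - 4 \cdot \frac{1}{2} \left(- \frac{1}{5}\right) \frac{1}{-3} = - 4 \cdot \frac{1}{2} \left(- \frac{1}{5}\right) \left(- \frac{1}{3}\right) = \left(-4\right) \frac{1}{30} = - \frac{2}{15}$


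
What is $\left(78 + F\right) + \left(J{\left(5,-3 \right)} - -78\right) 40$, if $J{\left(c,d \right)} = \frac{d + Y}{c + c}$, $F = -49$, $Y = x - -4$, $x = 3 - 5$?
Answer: $3145$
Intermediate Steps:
$x = -2$ ($x = 3 - 5 = -2$)
$Y = 2$ ($Y = -2 - -4 = -2 + 4 = 2$)
$J{\left(c,d \right)} = \frac{2 + d}{2 c}$ ($J{\left(c,d \right)} = \frac{d + 2}{c + c} = \frac{2 + d}{2 c}$)
$\left(78 + F\right) + \left(J{\left(5,-3 \right)} - -78\right) 40 = \left(78 - 49\right) + \left(\frac{2 - 3}{2 \cdot 5} - -78\right) 40 = 29 + \left(\frac{1}{2} \cdot \frac{1}{5} \left(-1\right) + 78\right) 40 = 29 + \left(- \frac{1}{10} + 78\right) 40 = 29 + \frac{779}{10} \cdot 40 = 29 + 3116 = 3145$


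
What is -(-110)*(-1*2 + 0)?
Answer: -220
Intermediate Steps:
-(-110)*(-1*2 + 0) = -(-110)*(-2 + 0) = -(-110)*(-2) = -55*4 = -220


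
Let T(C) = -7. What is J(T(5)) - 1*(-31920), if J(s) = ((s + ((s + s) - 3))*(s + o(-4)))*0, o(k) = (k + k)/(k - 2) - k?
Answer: 31920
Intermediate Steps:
o(k) = -k + 2*k/(-2 + k) (o(k) = (2*k)/(-2 + k) - k = 2*k/(-2 + k) - k = -k + 2*k/(-2 + k))
J(s) = 0 (J(s) = ((s + ((s + s) - 3))*(s - 4*(4 - 1*(-4))/(-2 - 4)))*0 = ((s + (2*s - 3))*(s - 4*(4 + 4)/(-6)))*0 = ((s + (-3 + 2*s))*(s - 4*(-⅙)*8))*0 = ((-3 + 3*s)*(s + 16/3))*0 = ((-3 + 3*s)*(16/3 + s))*0 = 0)
J(T(5)) - 1*(-31920) = 0 - 1*(-31920) = 0 + 31920 = 31920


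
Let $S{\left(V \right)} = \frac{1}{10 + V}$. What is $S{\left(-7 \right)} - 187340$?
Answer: $- \frac{562019}{3} \approx -1.8734 \cdot 10^{5}$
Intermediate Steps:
$S{\left(-7 \right)} - 187340 = \frac{1}{10 - 7} - 187340 = \frac{1}{3} - 187340 = - \frac{562019}{3}$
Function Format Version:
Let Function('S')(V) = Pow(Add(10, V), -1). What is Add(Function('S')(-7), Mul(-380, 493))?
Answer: Rational(-562019, 3) ≈ -1.8734e+5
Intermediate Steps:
Add(Function('S')(-7), Mul(-380, 493)) = Add(Pow(Add(10, -7), -1), Mul(-380, 493)) = Add(Pow(3, -1), -187340) = Add(Rational(1, 3), -187340) = Rational(-562019, 3)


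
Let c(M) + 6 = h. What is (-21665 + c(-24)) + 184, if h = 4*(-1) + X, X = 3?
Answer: -21488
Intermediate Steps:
h = -1 (h = 4*(-1) + 3 = -4 + 3 = -1)
c(M) = -7 (c(M) = -6 - 1 = -7)
(-21665 + c(-24)) + 184 = (-21665 - 7) + 184 = -21672 + 184 = -21488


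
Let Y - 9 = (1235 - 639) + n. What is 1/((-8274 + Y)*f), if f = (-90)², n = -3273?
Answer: -1/88630200 ≈ -1.1283e-8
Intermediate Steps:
f = 8100
Y = -2668 (Y = 9 + ((1235 - 639) - 3273) = 9 + (596 - 3273) = 9 - 2677 = -2668)
1/((-8274 + Y)*f) = 1/(-8274 - 2668*8100) = (1/8100)/(-10942) = -1/10942*1/8100 = -1/88630200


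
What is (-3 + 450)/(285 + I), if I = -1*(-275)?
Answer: 447/560 ≈ 0.79821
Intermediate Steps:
I = 275
(-3 + 450)/(285 + I) = (-3 + 450)/(285 + 275) = 447/560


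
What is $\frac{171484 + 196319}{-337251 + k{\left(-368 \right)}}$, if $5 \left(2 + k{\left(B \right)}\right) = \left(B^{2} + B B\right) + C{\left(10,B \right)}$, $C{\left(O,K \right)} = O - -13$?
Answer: $- \frac{204335}{157266} \approx -1.2993$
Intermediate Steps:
$C{\left(O,K \right)} = 13 + O$ ($C{\left(O,K \right)} = O + 13 = 13 + O$)
$k{\left(B \right)} = \frac{13}{5} + \frac{2 B^{2}}{5}$ ($k{\left(B \right)} = -2 + \frac{\left(B^{2} + B B\right) + \left(13 + 10\right)}{5} = -2 + \frac{\left(B^{2} + B^{2}\right) + 23}{5} = -2 + \frac{2 B^{2} + 23}{5} = -2 + \frac{23 + 2 B^{2}}{5} = -2 + \left(\frac{23}{5} + \frac{2 B^{2}}{5}\right) = \frac{13}{5} + \frac{2 B^{2}}{5}$)
$\frac{171484 + 196319}{-337251 + k{\left(-368 \right)}} = \frac{171484 + 196319}{-337251 + \left(\frac{13}{5} + \frac{2 \left(-368\right)^{2}}{5}\right)} = \frac{367803}{-337251 + \left(\frac{13}{5} + \frac{2}{5} \cdot 135424\right)} = \frac{367803}{-337251 + \left(\frac{13}{5} + \frac{270848}{5}\right)} = \frac{367803}{-337251 + \frac{270861}{5}} = \frac{367803}{- \frac{1415394}{5}} = 367803 \left(- \frac{5}{1415394}\right) = - \frac{204335}{157266}$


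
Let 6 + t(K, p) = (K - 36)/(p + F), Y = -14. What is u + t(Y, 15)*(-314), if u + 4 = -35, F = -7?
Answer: 7615/2 ≈ 3807.5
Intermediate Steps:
u = -39 (u = -4 - 35 = -39)
t(K, p) = -6 + (-36 + K)/(-7 + p) (t(K, p) = -6 + (K - 36)/(p - 7) = -6 + (-36 + K)/(-7 + p))
u + t(Y, 15)*(-314) = -39 + ((6 - 14 - 6*15)/(-7 + 15))*(-314) = -39 + ((6 - 14 - 90)/8)*(-314) = -39 + ((1/8)*(-98))*(-314) = -39 - 49/4*(-314) = -39 + 7693/2 = 7615/2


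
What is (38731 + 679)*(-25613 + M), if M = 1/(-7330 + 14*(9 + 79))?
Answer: -3077686017875/3049 ≈ -1.0094e+9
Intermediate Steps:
M = -1/6098 (M = 1/(-7330 + 14*88) = 1/(-7330 + 1232) = 1/(-6098) = -1/6098 ≈ -0.00016399)
(38731 + 679)*(-25613 + M) = (38731 + 679)*(-25613 - 1/6098) = 39410*(-156188075/6098) = -3077686017875/3049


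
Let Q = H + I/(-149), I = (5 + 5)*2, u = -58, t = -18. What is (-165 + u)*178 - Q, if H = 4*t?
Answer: -5903658/149 ≈ -39622.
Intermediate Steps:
I = 20 (I = 10*2 = 20)
H = -72 (H = 4*(-18) = -72)
Q = -10748/149 (Q = -72 + 20/(-149) = -72 + 20*(-1/149) = -72 - 20/149 = -10748/149 ≈ -72.134)
(-165 + u)*178 - Q = (-165 - 58)*178 - 1*(-10748/149) = -223*178 + 10748/149 = -39694 + 10748/149 = -5903658/149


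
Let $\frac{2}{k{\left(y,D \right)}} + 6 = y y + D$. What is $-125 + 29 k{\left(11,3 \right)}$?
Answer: $- \frac{7346}{59} \approx -124.51$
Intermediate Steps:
$k{\left(y,D \right)} = \frac{2}{-6 + D + y^{2}}$ ($k{\left(y,D \right)} = \frac{2}{-6 + \left(y y + D\right)} = \frac{2}{-6 + \left(y^{2} + D\right)} = \frac{2}{-6 + \left(D + y^{2}\right)} = \frac{2}{-6 + D + y^{2}}$)
$-125 + 29 k{\left(11,3 \right)} = -125 + 29 \frac{2}{-6 + 3 + 11^{2}} = -125 + 29 \frac{2}{-6 + 3 + 121} = -125 + 29 \cdot \frac{2}{118} = -125 + 29 \cdot 2 \cdot \frac{1}{118} = -125 + 29 \cdot \frac{1}{59} = -125 + \frac{29}{59} = - \frac{7346}{59}$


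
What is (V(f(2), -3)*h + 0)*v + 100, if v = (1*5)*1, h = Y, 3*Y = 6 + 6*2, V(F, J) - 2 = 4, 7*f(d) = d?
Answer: 280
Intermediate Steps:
f(d) = d/7
V(F, J) = 6 (V(F, J) = 2 + 4 = 6)
Y = 6 (Y = (6 + 6*2)/3 = (6 + 12)/3 = (1/3)*18 = 6)
h = 6
v = 5 (v = 5*1 = 5)
(V(f(2), -3)*h + 0)*v + 100 = (6*6 + 0)*5 + 100 = (36 + 0)*5 + 100 = 36*5 + 100 = 180 + 100 = 280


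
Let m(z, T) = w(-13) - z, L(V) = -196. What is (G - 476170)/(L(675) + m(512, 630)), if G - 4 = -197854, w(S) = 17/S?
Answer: 8762260/9221 ≈ 950.25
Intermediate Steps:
G = -197850 (G = 4 - 197854 = -197850)
m(z, T) = -17/13 - z (m(z, T) = 17/(-13) - z = 17*(-1/13) - z = -17/13 - z)
(G - 476170)/(L(675) + m(512, 630)) = (-197850 - 476170)/(-196 + (-17/13 - 1*512)) = -674020/(-196 + (-17/13 - 512)) = -674020/(-196 - 6673/13) = -674020/(-9221/13) = -674020*(-13/9221) = 8762260/9221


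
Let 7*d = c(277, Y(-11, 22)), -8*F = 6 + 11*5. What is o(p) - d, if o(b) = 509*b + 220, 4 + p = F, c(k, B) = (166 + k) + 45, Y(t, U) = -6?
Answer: -322943/56 ≈ -5766.8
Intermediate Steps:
c(k, B) = 211 + k
F = -61/8 (F = -(6 + 11*5)/8 = -(6 + 55)/8 = -⅛*61 = -61/8 ≈ -7.6250)
p = -93/8 (p = -4 - 61/8 = -93/8 ≈ -11.625)
d = 488/7 (d = (211 + 277)/7 = (⅐)*488 = 488/7 ≈ 69.714)
o(b) = 220 + 509*b
o(p) - d = (220 + 509*(-93/8)) - 1*488/7 = (220 - 47337/8) - 488/7 = -45577/8 - 488/7 = -322943/56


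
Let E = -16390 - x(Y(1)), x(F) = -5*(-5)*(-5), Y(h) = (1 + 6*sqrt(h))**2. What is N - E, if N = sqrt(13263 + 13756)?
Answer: 16265 + sqrt(27019) ≈ 16429.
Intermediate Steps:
x(F) = -125 (x(F) = 25*(-5) = -125)
N = sqrt(27019) ≈ 164.37
E = -16265 (E = -16390 - 1*(-125) = -16390 + 125 = -16265)
N - E = sqrt(27019) - 1*(-16265) = sqrt(27019) + 16265 = 16265 + sqrt(27019)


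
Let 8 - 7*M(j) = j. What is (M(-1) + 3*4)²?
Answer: 8649/49 ≈ 176.51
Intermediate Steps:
M(j) = 8/7 - j/7
(M(-1) + 3*4)² = ((8/7 - ⅐*(-1)) + 3*4)² = ((8/7 + ⅐) + 12)² = (9/7 + 12)² = (93/7)² = 8649/49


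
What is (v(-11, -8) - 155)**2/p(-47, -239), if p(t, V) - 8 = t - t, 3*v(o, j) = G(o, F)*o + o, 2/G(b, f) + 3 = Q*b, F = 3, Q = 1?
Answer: 1225449/392 ≈ 3126.1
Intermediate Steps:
G(b, f) = 2/(-3 + b) (G(b, f) = 2/(-3 + 1*b) = 2/(-3 + b))
v(o, j) = o/3 + 2*o/(3*(-3 + o)) (v(o, j) = ((2/(-3 + o))*o + o)/3 = (2*o/(-3 + o) + o)/3 = (o + 2*o/(-3 + o))/3 = o/3 + 2*o/(3*(-3 + o)))
p(t, V) = 8 (p(t, V) = 8 + (t - t) = 8 + 0 = 8)
(v(-11, -8) - 155)**2/p(-47, -239) = ((1/3)*(-11)*(-1 - 11)/(-3 - 11) - 155)**2/8 = ((1/3)*(-11)*(-12)/(-14) - 155)**2*(1/8) = ((1/3)*(-11)*(-1/14)*(-12) - 155)**2*(1/8) = (-22/7 - 155)**2*(1/8) = (-1107/7)**2*(1/8) = (1225449/49)*(1/8) = 1225449/392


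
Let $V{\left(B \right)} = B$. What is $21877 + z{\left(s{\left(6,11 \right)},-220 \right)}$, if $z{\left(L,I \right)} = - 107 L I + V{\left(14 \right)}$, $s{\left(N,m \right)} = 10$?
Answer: $257291$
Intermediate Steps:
$z{\left(L,I \right)} = 14 - 107 I L$ ($z{\left(L,I \right)} = - 107 L I + 14 = - 107 I L + 14 = 14 - 107 I L$)
$21877 + z{\left(s{\left(6,11 \right)},-220 \right)} = 21877 - \left(-14 - 235400\right) = 21877 + \left(14 + 235400\right) = 21877 + 235414 = 257291$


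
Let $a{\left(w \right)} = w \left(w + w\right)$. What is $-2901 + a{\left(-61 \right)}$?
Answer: $4541$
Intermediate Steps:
$a{\left(w \right)} = 2 w^{2}$ ($a{\left(w \right)} = w 2 w = 2 w^{2}$)
$-2901 + a{\left(-61 \right)} = -2901 + 2 \left(-61\right)^{2} = -2901 + 2 \cdot 3721 = -2901 + 7442 = 4541$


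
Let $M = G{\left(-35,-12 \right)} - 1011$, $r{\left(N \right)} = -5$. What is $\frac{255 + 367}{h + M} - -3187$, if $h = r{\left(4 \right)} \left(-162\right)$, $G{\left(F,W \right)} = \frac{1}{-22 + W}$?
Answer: $\frac{21761997}{6835} \approx 3183.9$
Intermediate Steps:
$M = - \frac{34375}{34}$ ($M = \frac{1}{-22 - 12} - 1011 = \frac{1}{-34} - 1011 = - \frac{1}{34} - 1011 = - \frac{34375}{34} \approx -1011.0$)
$h = 810$ ($h = \left(-5\right) \left(-162\right) = 810$)
$\frac{255 + 367}{h + M} - -3187 = \frac{255 + 367}{810 - \frac{34375}{34}} - -3187 = \frac{622}{- \frac{6835}{34}} + 3187 = 622 \left(- \frac{34}{6835}\right) + 3187 = - \frac{21148}{6835} + 3187 = \frac{21761997}{6835}$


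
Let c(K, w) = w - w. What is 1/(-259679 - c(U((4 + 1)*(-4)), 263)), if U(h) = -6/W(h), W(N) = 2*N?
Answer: -1/259679 ≈ -3.8509e-6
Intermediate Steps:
U(h) = -3/h (U(h) = -6*1/(2*h) = -3/h)
c(K, w) = 0
1/(-259679 - c(U((4 + 1)*(-4)), 263)) = 1/(-259679 - 1*0) = 1/(-259679 + 0) = 1/(-259679) = -1/259679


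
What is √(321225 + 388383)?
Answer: 2*√177402 ≈ 842.38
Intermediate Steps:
√(321225 + 388383) = √709608 = 2*√177402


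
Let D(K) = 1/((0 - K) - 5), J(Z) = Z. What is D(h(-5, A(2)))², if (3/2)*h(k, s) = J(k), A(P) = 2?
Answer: 9/25 ≈ 0.36000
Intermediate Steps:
h(k, s) = 2*k/3
D(K) = 1/(-5 - K) (D(K) = 1/(-K - 5) = 1/(-5 - K))
D(h(-5, A(2)))² = (-1/(5 + (⅔)*(-5)))² = (-1/(5 - 10/3))² = (-1/5/3)² = (-1*⅗)² = (-⅗)² = 9/25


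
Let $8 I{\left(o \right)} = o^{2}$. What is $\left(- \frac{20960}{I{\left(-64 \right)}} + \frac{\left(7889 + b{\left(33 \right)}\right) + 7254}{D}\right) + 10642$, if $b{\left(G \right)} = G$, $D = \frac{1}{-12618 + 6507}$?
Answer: $- \frac{1483678959}{16} \approx -9.273 \cdot 10^{7}$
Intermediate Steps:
$D = - \frac{1}{6111}$ ($D = \frac{1}{-6111} = - \frac{1}{6111} \approx -0.00016364$)
$I{\left(o \right)} = \frac{o^{2}}{8}$
$\left(- \frac{20960}{I{\left(-64 \right)}} + \frac{\left(7889 + b{\left(33 \right)}\right) + 7254}{D}\right) + 10642 = \left(- \frac{20960}{\frac{1}{8} \left(-64\right)^{2}} + \frac{\left(7889 + 33\right) + 7254}{- \frac{1}{6111}}\right) + 10642 = \left(- \frac{20960}{\frac{1}{8} \cdot 4096} + \left(7922 + 7254\right) \left(-6111\right)\right) + 10642 = \left(- \frac{20960}{512} + 15176 \left(-6111\right)\right) + 10642 = \left(\left(-20960\right) \frac{1}{512} - 92740536\right) + 10642 = \left(- \frac{655}{16} - 92740536\right) + 10642 = - \frac{1483849231}{16} + 10642 = - \frac{1483678959}{16}$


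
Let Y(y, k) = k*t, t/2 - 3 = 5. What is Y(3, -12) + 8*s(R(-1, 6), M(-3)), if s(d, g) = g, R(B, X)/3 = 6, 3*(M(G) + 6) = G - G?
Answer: -240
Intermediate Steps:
t = 16 (t = 6 + 2*5 = 6 + 10 = 16)
M(G) = -6 (M(G) = -6 + (G - G)/3 = -6 + (⅓)*0 = -6 + 0 = -6)
R(B, X) = 18 (R(B, X) = 3*6 = 18)
Y(y, k) = 16*k (Y(y, k) = k*16 = 16*k)
Y(3, -12) + 8*s(R(-1, 6), M(-3)) = 16*(-12) + 8*(-6) = -192 - 48 = -240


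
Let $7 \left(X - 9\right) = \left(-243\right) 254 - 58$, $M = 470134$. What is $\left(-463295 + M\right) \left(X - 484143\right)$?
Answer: $-3371351486$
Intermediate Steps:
$X = - \frac{61717}{7}$ ($X = 9 + \frac{\left(-243\right) 254 - 58}{7} = 9 + \frac{-61722 - 58}{7} = 9 + \frac{1}{7} \left(-61780\right) = 9 - \frac{61780}{7} = - \frac{61717}{7} \approx -8816.7$)
$\left(-463295 + M\right) \left(X - 484143\right) = \left(-463295 + 470134\right) \left(- \frac{61717}{7} - 484143\right) = 6839 \left(- \frac{3450718}{7}\right) = -3371351486$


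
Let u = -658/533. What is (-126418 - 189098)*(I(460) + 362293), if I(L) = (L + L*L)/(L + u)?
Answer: -13993392838171908/122261 ≈ -1.1446e+11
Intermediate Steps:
u = -658/533 (u = -658*1/533 = -658/533 ≈ -1.2345)
I(L) = (L + L²)/(-658/533 + L) (I(L) = (L + L*L)/(L - 658/533) = (L + L²)/(-658/533 + L))
(-126418 - 189098)*(I(460) + 362293) = (-126418 - 189098)*(533*460*(1 + 460)/(-658 + 533*460) + 362293) = -315516*(533*460*461/(-658 + 245180) + 362293) = -315516*(533*460*461/244522 + 362293) = -315516*(533*460*(1/244522)*461 + 362293) = -315516*(56513990/122261 + 362293) = -315516*44350818463/122261 = -13993392838171908/122261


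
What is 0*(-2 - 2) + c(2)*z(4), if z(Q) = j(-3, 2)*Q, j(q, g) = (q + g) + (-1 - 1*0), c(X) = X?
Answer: -16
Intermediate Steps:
j(q, g) = -1 + g + q (j(q, g) = (g + q) + (-1 + 0) = (g + q) - 1 = -1 + g + q)
z(Q) = -2*Q (z(Q) = (-1 + 2 - 3)*Q = -2*Q)
0*(-2 - 2) + c(2)*z(4) = 0*(-2 - 2) + 2*(-2*4) = 0*(-4) + 2*(-8) = 0 - 16 = -16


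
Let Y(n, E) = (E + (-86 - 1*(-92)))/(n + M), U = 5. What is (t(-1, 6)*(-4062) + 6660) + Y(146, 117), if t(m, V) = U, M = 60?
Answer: -2811777/206 ≈ -13649.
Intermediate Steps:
t(m, V) = 5
Y(n, E) = (6 + E)/(60 + n) (Y(n, E) = (E + (-86 - 1*(-92)))/(n + 60) = (E + (-86 + 92))/(60 + n) = (E + 6)/(60 + n) = (6 + E)/(60 + n))
(t(-1, 6)*(-4062) + 6660) + Y(146, 117) = (5*(-4062) + 6660) + (6 + 117)/(60 + 146) = (-20310 + 6660) + 123/206 = -13650 + (1/206)*123 = -13650 + 123/206 = -2811777/206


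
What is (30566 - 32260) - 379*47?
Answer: -19507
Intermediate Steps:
(30566 - 32260) - 379*47 = -1694 - 17813 = -19507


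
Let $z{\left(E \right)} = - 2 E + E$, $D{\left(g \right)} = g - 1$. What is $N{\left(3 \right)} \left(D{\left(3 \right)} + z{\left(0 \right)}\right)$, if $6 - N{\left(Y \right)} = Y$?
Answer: $6$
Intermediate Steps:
$D{\left(g \right)} = -1 + g$
$z{\left(E \right)} = - E$
$N{\left(Y \right)} = 6 - Y$
$N{\left(3 \right)} \left(D{\left(3 \right)} + z{\left(0 \right)}\right) = \left(6 - 3\right) \left(\left(-1 + 3\right) - 0\right) = \left(6 - 3\right) \left(2 + 0\right) = 3 \cdot 2 = 6$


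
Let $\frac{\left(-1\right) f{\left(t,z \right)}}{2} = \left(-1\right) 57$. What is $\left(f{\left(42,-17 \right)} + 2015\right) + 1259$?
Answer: $3388$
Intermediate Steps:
$f{\left(t,z \right)} = 114$ ($f{\left(t,z \right)} = - 2 \left(\left(-1\right) 57\right) = \left(-2\right) \left(-57\right) = 114$)
$\left(f{\left(42,-17 \right)} + 2015\right) + 1259 = \left(114 + 2015\right) + 1259 = 2129 + 1259 = 3388$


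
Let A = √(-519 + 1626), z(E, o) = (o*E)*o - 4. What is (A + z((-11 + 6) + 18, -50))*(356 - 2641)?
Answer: -74253360 - 6855*√123 ≈ -7.4329e+7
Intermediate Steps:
z(E, o) = -4 + E*o² (z(E, o) = (E*o)*o - 4 = E*o² - 4 = -4 + E*o²)
A = 3*√123 (A = √1107 = 3*√123 ≈ 33.272)
(A + z((-11 + 6) + 18, -50))*(356 - 2641) = (3*√123 + (-4 + ((-11 + 6) + 18)*(-50)²))*(356 - 2641) = (3*√123 + (-4 + (-5 + 18)*2500))*(-2285) = (3*√123 + (-4 + 13*2500))*(-2285) = (3*√123 + (-4 + 32500))*(-2285) = (3*√123 + 32496)*(-2285) = (32496 + 3*√123)*(-2285) = -74253360 - 6855*√123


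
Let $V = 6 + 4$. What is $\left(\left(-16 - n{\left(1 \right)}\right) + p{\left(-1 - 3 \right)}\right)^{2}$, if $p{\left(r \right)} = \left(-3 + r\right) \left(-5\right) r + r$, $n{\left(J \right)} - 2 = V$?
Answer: $29584$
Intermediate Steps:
$V = 10$
$n{\left(J \right)} = 12$ ($n{\left(J \right)} = 2 + 10 = 12$)
$p{\left(r \right)} = r + r \left(15 - 5 r\right)$ ($p{\left(r \right)} = \left(15 - 5 r\right) r + r = r \left(15 - 5 r\right) + r = r + r \left(15 - 5 r\right)$)
$\left(\left(-16 - n{\left(1 \right)}\right) + p{\left(-1 - 3 \right)}\right)^{2} = \left(\left(-16 - 12\right) + \left(-1 - 3\right) \left(16 - 5 \left(-1 - 3\right)\right)\right)^{2} = \left(\left(-16 - 12\right) - 4 \left(16 - -20\right)\right)^{2} = \left(-28 - 4 \left(16 + 20\right)\right)^{2} = \left(-28 - 144\right)^{2} = \left(-172\right)^{2} = 29584$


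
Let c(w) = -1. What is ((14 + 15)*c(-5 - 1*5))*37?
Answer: -1073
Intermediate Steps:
((14 + 15)*c(-5 - 1*5))*37 = ((14 + 15)*(-1))*37 = (29*(-1))*37 = -29*37 = -1073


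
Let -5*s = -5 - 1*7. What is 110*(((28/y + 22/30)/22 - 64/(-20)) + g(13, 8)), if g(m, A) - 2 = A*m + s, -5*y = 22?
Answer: 404179/33 ≈ 12248.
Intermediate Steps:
y = -22/5 (y = -⅕*22 = -22/5 ≈ -4.4000)
s = 12/5 (s = -(-5 - 1*7)/5 = -(-5 - 7)/5 = -⅕*(-12) = 12/5 ≈ 2.4000)
g(m, A) = 22/5 + A*m (g(m, A) = 2 + (A*m + 12/5) = 2 + (12/5 + A*m) = 22/5 + A*m)
110*(((28/y + 22/30)/22 - 64/(-20)) + g(13, 8)) = 110*(((28/(-22/5) + 22/30)/22 - 64/(-20)) + (22/5 + 8*13)) = 110*(((28*(-5/22) + 22*(1/30))*(1/22) - 64*(-1/20)) + (22/5 + 104)) = 110*(((-70/11 + 11/15)*(1/22) + 16/5) + 542/5) = 110*((-929/165*1/22 + 16/5) + 542/5) = 110*((-929/3630 + 16/5) + 542/5) = 110*(10687/3630 + 542/5) = 110*(404179/3630) = 404179/33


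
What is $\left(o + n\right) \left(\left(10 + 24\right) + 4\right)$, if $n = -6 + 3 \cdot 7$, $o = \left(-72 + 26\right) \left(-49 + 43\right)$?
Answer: $11058$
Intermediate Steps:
$o = 276$ ($o = \left(-46\right) \left(-6\right) = 276$)
$n = 15$ ($n = -6 + 21 = 15$)
$\left(o + n\right) \left(\left(10 + 24\right) + 4\right) = \left(276 + 15\right) \left(\left(10 + 24\right) + 4\right) = 291 \left(34 + 4\right) = 291 \cdot 38 = 11058$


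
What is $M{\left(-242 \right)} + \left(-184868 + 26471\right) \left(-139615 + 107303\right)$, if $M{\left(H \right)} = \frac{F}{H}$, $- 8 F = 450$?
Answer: $\frac{4954343900577}{968} \approx 5.1181 \cdot 10^{9}$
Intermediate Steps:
$F = - \frac{225}{4}$ ($F = \left(- \frac{1}{8}\right) 450 = - \frac{225}{4} \approx -56.25$)
$M{\left(H \right)} = - \frac{225}{4 H}$
$M{\left(-242 \right)} + \left(-184868 + 26471\right) \left(-139615 + 107303\right) = - \frac{225}{4 \left(-242\right)} + \left(-184868 + 26471\right) \left(-139615 + 107303\right) = \left(- \frac{225}{4}\right) \left(- \frac{1}{242}\right) - -5118123864 = \frac{225}{968} + 5118123864 = \frac{4954343900577}{968}$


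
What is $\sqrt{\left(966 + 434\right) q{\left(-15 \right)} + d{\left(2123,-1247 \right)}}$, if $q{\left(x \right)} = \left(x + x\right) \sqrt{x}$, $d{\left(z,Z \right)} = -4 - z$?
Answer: $\sqrt{-2127 - 42000 i \sqrt{15}} \approx 283.33 - 287.06 i$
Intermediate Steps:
$q{\left(x \right)} = 2 x^{\frac{3}{2}}$ ($q{\left(x \right)} = 2 x \sqrt{x} = 2 x^{\frac{3}{2}}$)
$\sqrt{\left(966 + 434\right) q{\left(-15 \right)} + d{\left(2123,-1247 \right)}} = \sqrt{\left(966 + 434\right) 2 \left(-15\right)^{\frac{3}{2}} - 2127} = \sqrt{1400 \cdot 2 \left(- 15 i \sqrt{15}\right) - 2127} = \sqrt{1400 \left(- 30 i \sqrt{15}\right) - 2127} = \sqrt{- 42000 i \sqrt{15} - 2127} = \sqrt{-2127 - 42000 i \sqrt{15}}$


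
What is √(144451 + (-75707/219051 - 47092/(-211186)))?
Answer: 2*√2146734921381091389510519/7710084081 ≈ 380.07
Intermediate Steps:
√(144451 + (-75707/219051 - 47092/(-211186))) = √(144451 + (-75707*1/219051 - 47092*(-1/211186))) = √(144451 + (-75707/219051 + 23546/105593)) = √(144451 - 2836354405/23130252243) = √(3341185230399188/23130252243) = 2*√2146734921381091389510519/7710084081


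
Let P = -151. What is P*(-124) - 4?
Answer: 18720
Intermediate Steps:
P*(-124) - 4 = -151*(-124) - 4 = 18724 - 4 = 18720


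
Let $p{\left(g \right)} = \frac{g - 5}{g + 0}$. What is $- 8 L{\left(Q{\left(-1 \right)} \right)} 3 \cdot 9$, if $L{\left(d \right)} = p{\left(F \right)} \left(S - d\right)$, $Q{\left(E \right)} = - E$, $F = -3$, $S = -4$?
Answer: $2880$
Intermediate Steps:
$p{\left(g \right)} = \frac{-5 + g}{g}$
$L{\left(d \right)} = - \frac{32}{3} - \frac{8 d}{3}$ ($L{\left(d \right)} = \frac{-5 - 3}{-3} \left(-4 - d\right) = \left(- \frac{1}{3}\right) \left(-8\right) \left(-4 - d\right) = \frac{8 \left(-4 - d\right)}{3} = - \frac{32}{3} - \frac{8 d}{3}$)
$- 8 L{\left(Q{\left(-1 \right)} \right)} 3 \cdot 9 = - 8 \left(- \frac{32}{3} - \frac{8 \left(\left(-1\right) \left(-1\right)\right)}{3}\right) 3 \cdot 9 = - 8 \left(- \frac{32}{3} - \frac{8}{3}\right) 27 = \left(-8\right) \left(- \frac{40}{3}\right) 27 = \frac{320}{3} \cdot 27 = 2880$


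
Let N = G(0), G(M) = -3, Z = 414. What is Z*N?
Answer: -1242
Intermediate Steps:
N = -3
Z*N = 414*(-3) = -1242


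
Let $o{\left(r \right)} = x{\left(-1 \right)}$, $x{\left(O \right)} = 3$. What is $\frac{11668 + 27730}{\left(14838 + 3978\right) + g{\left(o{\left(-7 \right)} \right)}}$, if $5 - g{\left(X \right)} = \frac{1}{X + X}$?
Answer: $\frac{236388}{112925} \approx 2.0933$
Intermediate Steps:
$o{\left(r \right)} = 3$
$g{\left(X \right)} = 5 - \frac{1}{2 X}$ ($g{\left(X \right)} = 5 - \frac{1}{X + X} = 5 - \frac{1}{2 X}$)
$\frac{11668 + 27730}{\left(14838 + 3978\right) + g{\left(o{\left(-7 \right)} \right)}} = \frac{11668 + 27730}{\left(14838 + 3978\right) + \left(5 - \frac{1}{2 \cdot 3}\right)} = \frac{39398}{18816 + \left(5 - \frac{1}{6}\right)} = \frac{39398}{18816 + \frac{29}{6}} = \frac{39398}{\frac{112925}{6}} = 39398 \cdot \frac{6}{112925} = \frac{236388}{112925}$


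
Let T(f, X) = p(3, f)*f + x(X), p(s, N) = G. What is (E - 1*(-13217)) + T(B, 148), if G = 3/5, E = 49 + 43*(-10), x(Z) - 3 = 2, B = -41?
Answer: 64082/5 ≈ 12816.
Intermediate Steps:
x(Z) = 5 (x(Z) = 3 + 2 = 5)
E = -381 (E = 49 - 430 = -381)
G = ⅗ (G = 3*(⅕) = ⅗ ≈ 0.60000)
p(s, N) = ⅗
T(f, X) = 5 + 3*f/5 (T(f, X) = 3*f/5 + 5 = 5 + 3*f/5)
(E - 1*(-13217)) + T(B, 148) = (-381 - 1*(-13217)) + (5 + (⅗)*(-41)) = (-381 + 13217) + (5 - 123/5) = 12836 - 98/5 = 64082/5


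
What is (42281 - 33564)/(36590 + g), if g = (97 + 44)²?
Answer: 23/149 ≈ 0.15436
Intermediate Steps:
g = 19881 (g = 141² = 19881)
(42281 - 33564)/(36590 + g) = (42281 - 33564)/(36590 + 19881) = 8717/56471 = 8717*(1/56471) = 23/149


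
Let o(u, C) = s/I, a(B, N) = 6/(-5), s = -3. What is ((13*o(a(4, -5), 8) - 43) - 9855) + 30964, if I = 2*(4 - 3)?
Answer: 42093/2 ≈ 21047.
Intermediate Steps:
a(B, N) = -6/5 (a(B, N) = 6*(-1/5) = -6/5)
I = 2 (I = 2*1 = 2)
o(u, C) = -3/2
((13*o(a(4, -5), 8) - 43) - 9855) + 30964 = ((13*(-3/2) - 43) - 9855) + 30964 = ((-39/2 - 43) - 9855) + 30964 = (-125/2 - 9855) + 30964 = -19835/2 + 30964 = 42093/2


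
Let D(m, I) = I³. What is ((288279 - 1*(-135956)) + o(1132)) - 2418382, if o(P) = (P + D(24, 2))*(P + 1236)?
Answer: 705373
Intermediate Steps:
o(P) = (8 + P)*(1236 + P) (o(P) = (P + 2³)*(P + 1236) = (P + 8)*(1236 + P) = (8 + P)*(1236 + P))
((288279 - 1*(-135956)) + o(1132)) - 2418382 = ((288279 - 1*(-135956)) + (9888 + 1132² + 1244*1132)) - 2418382 = ((288279 + 135956) + (9888 + 1281424 + 1408208)) - 2418382 = (424235 + 2699520) - 2418382 = 3123755 - 2418382 = 705373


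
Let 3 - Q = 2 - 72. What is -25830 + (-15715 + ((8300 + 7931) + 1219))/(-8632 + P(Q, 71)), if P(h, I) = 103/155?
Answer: -34557115235/1337857 ≈ -25830.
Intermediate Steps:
Q = 73 (Q = 3 - (2 - 72) = 3 - 1*(-70) = 3 + 70 = 73)
P(h, I) = 103/155 (P(h, I) = 103*(1/155) = 103/155)
-25830 + (-15715 + ((8300 + 7931) + 1219))/(-8632 + P(Q, 71)) = -25830 + (-15715 + ((8300 + 7931) + 1219))/(-8632 + 103/155) = -25830 + (-15715 + (16231 + 1219))/(-1337857/155) = -25830 + (-15715 + 17450)*(-155/1337857) = -25830 + 1735*(-155/1337857) = -25830 - 268925/1337857 = -34557115235/1337857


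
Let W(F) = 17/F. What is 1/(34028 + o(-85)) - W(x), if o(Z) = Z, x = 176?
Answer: -576855/5973968 ≈ -0.096561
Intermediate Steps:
1/(34028 + o(-85)) - W(x) = 1/(34028 - 85) - 17/176 = 1/33943 - 17/176 = -576855/5973968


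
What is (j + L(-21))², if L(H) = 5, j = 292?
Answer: 88209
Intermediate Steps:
(j + L(-21))² = (292 + 5)² = 297² = 88209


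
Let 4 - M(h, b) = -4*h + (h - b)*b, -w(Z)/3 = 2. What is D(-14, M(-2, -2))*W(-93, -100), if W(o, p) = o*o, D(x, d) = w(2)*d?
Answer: 207576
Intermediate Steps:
w(Z) = -6 (w(Z) = -3*2 = -6)
M(h, b) = 4 + 4*h - b*(h - b) (M(h, b) = 4 - (-4*h + (h - b)*b) = 4 - (-4*h + b*(h - b)) = 4 + (4*h - b*(h - b)) = 4 + 4*h - b*(h - b))
D(x, d) = -6*d
W(o, p) = o²
D(-14, M(-2, -2))*W(-93, -100) = -6*(4 + (-2)² + 4*(-2) - 1*(-2)*(-2))*(-93)² = -6*(4 + 4 - 8 - 4)*8649 = -6*(-4)*8649 = 24*8649 = 207576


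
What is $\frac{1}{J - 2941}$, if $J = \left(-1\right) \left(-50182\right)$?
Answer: $\frac{1}{47241} \approx 2.1168 \cdot 10^{-5}$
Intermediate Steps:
$J = 50182$
$\frac{1}{J - 2941} = \frac{1}{50182 - 2941} = \frac{1}{47241}$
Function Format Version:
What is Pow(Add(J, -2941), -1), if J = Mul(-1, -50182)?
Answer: Rational(1, 47241) ≈ 2.1168e-5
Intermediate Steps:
J = 50182
Pow(Add(J, -2941), -1) = Pow(Add(50182, -2941), -1) = Pow(47241, -1) = Rational(1, 47241)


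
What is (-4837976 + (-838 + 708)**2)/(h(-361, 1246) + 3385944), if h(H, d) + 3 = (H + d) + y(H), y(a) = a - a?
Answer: -2410538/1693413 ≈ -1.4235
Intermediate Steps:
y(a) = 0
h(H, d) = -3 + H + d (h(H, d) = -3 + ((H + d) + 0) = -3 + (H + d) = -3 + H + d)
(-4837976 + (-838 + 708)**2)/(h(-361, 1246) + 3385944) = (-4837976 + (-838 + 708)**2)/((-3 - 361 + 1246) + 3385944) = (-4837976 + (-130)**2)/(882 + 3385944) = (-4837976 + 16900)/3386826 = -4821076*1/3386826 = -2410538/1693413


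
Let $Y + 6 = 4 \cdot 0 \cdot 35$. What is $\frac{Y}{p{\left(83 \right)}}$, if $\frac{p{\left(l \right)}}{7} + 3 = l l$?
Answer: $- \frac{3}{24101} \approx -0.00012448$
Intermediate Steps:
$Y = -6$ ($Y = -6 + 4 \cdot 0 \cdot 35 = -6 + 0 \cdot 35 = -6 + 0 = -6$)
$p{\left(l \right)} = -21 + 7 l^{2}$ ($p{\left(l \right)} = -21 + 7 l l = -21 + 7 l^{2}$)
$\frac{Y}{p{\left(83 \right)}} = - \frac{6}{-21 + 7 \cdot 83^{2}} = - \frac{6}{-21 + 7 \cdot 6889} = - \frac{6}{-21 + 48223} = - \frac{6}{48202} = \left(-6\right) \frac{1}{48202} = - \frac{3}{24101}$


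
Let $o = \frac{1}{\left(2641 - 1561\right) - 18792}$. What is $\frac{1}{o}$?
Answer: $-17712$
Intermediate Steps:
$o = - \frac{1}{17712}$ ($o = \frac{1}{1080 - 18792} = \frac{1}{-17712} = - \frac{1}{17712} \approx -5.6459 \cdot 10^{-5}$)
$\frac{1}{o} = \frac{1}{- \frac{1}{17712}} = -17712$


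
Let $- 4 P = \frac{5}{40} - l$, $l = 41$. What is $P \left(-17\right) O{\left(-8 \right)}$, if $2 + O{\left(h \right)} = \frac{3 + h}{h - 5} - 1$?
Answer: $\frac{94503}{208} \approx 454.34$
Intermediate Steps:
$O{\left(h \right)} = -3 + \frac{3 + h}{-5 + h}$ ($O{\left(h \right)} = -2 + \left(\frac{3 + h}{h - 5} - 1\right) = -2 - \left(1 - \frac{3 + h}{-5 + h}\right) = -3 + \frac{3 + h}{-5 + h}$)
$P = \frac{327}{32}$ ($P = - \frac{\frac{5}{40} - 41}{4} = - \frac{5 \cdot \frac{1}{40} - 41}{4} = - \frac{\frac{1}{8} - 41}{4} = \left(- \frac{1}{4}\right) \left(- \frac{327}{8}\right) = \frac{327}{32} \approx 10.219$)
$P \left(-17\right) O{\left(-8 \right)} = \frac{327}{32} \left(-17\right) \frac{2 \left(9 - -8\right)}{-5 - 8} = - \frac{5559 \frac{2 \left(9 + 8\right)}{-13}}{32} = - \frac{5559 \cdot 2 \left(- \frac{1}{13}\right) 17}{32} = \left(- \frac{5559}{32}\right) \left(- \frac{34}{13}\right) = \frac{94503}{208}$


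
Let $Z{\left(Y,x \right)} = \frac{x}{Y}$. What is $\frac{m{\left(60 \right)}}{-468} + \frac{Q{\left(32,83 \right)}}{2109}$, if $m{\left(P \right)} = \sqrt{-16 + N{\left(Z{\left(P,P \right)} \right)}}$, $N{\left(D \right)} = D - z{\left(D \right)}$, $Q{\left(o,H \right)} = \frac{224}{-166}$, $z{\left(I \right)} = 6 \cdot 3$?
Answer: $- \frac{112}{175047} - \frac{i \sqrt{33}}{468} \approx -0.00063983 - 0.012275 i$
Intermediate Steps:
$z{\left(I \right)} = 18$
$Q{\left(o,H \right)} = - \frac{112}{83}$ ($Q{\left(o,H \right)} = 224 \left(- \frac{1}{166}\right) = - \frac{112}{83}$)
$N{\left(D \right)} = -18 + D$ ($N{\left(D \right)} = D - 18 = -18 + D$)
$m{\left(P \right)} = i \sqrt{33}$ ($m{\left(P \right)} = \sqrt{-16 - \left(18 - \frac{P}{P}\right)} = \sqrt{-16 + \left(-18 + 1\right)} = \sqrt{-16 - 17} = \sqrt{-33} = i \sqrt{33}$)
$\frac{m{\left(60 \right)}}{-468} + \frac{Q{\left(32,83 \right)}}{2109} = \frac{i \sqrt{33}}{-468} - \frac{112}{83 \cdot 2109} = i \sqrt{33} \left(- \frac{1}{468}\right) - \frac{112}{175047} = - \frac{i \sqrt{33}}{468} - \frac{112}{175047} = - \frac{112}{175047} - \frac{i \sqrt{33}}{468}$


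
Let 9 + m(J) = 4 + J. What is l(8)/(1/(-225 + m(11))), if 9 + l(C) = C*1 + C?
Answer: -1533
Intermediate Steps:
m(J) = -5 + J (m(J) = -9 + (4 + J) = -5 + J)
l(C) = -9 + 2*C (l(C) = -9 + (C*1 + C) = -9 + (C + C) = -9 + 2*C)
l(8)/(1/(-225 + m(11))) = (-9 + 2*8)/(1/(-225 + (-5 + 11))) = (-9 + 16)/(1/(-225 + 6)) = 7/(1/(-219)) = 7/(-1/219) = 7*(-219) = -1533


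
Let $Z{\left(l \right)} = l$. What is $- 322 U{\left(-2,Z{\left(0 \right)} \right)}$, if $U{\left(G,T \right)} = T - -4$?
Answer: $-1288$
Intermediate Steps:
$U{\left(G,T \right)} = 4 + T$ ($U{\left(G,T \right)} = T + 4 = 4 + T$)
$- 322 U{\left(-2,Z{\left(0 \right)} \right)} = - 322 \left(4 + 0\right) = \left(-322\right) 4 = -1288$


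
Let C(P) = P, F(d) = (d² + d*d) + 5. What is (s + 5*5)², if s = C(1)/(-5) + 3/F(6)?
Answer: 91450969/148225 ≈ 616.97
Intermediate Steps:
F(d) = 5 + 2*d² (F(d) = (d² + d²) + 5 = 2*d² + 5 = 5 + 2*d²)
s = -62/385 (s = 1/(-5) + 3/(5 + 2*6²) = 1*(-⅕) + 3/(5 + 2*36) = -⅕ + 3/(5 + 72) = -⅕ + 3/77 = -62/385 ≈ -0.16104)
(s + 5*5)² = (-62/385 + 5*5)² = (-62/385 + 25)² = (9563/385)² = 91450969/148225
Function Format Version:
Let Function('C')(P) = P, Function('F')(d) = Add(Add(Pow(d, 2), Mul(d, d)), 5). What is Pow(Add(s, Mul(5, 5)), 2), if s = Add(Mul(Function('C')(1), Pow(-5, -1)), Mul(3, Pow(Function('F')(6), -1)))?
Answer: Rational(91450969, 148225) ≈ 616.97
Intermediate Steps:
Function('F')(d) = Add(5, Mul(2, Pow(d, 2))) (Function('F')(d) = Add(Add(Pow(d, 2), Pow(d, 2)), 5) = Add(Mul(2, Pow(d, 2)), 5) = Add(5, Mul(2, Pow(d, 2))))
s = Rational(-62, 385) (s = Add(Mul(1, Pow(-5, -1)), Mul(3, Pow(Add(5, Mul(2, Pow(6, 2))), -1))) = Add(Mul(1, Rational(-1, 5)), Mul(3, Pow(Add(5, Mul(2, 36)), -1))) = Add(Rational(-1, 5), Mul(3, Pow(Add(5, 72), -1))) = Add(Rational(-1, 5), Mul(3, Pow(77, -1))) = Add(Rational(-1, 5), Mul(3, Rational(1, 77))) = Add(Rational(-1, 5), Rational(3, 77)) = Rational(-62, 385) ≈ -0.16104)
Pow(Add(s, Mul(5, 5)), 2) = Pow(Add(Rational(-62, 385), Mul(5, 5)), 2) = Pow(Add(Rational(-62, 385), 25), 2) = Pow(Rational(9563, 385), 2) = Rational(91450969, 148225)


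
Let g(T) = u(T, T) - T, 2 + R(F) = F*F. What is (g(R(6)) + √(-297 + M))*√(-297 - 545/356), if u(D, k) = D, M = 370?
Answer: I*√690481669/178 ≈ 147.62*I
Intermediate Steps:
R(F) = -2 + F² (R(F) = -2 + F*F = -2 + F²)
g(T) = 0 (g(T) = T - T = 0)
(g(R(6)) + √(-297 + M))*√(-297 - 545/356) = (0 + √(-297 + 370))*√(-297 - 545/356) = (0 + √73)*√(-297 - 545*1/356) = √73*√(-297 - 545/356) = √73*√(-106277/356) = √73*(I*√9458653/178) = I*√690481669/178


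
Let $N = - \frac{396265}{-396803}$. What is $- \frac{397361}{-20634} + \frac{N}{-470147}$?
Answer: $\frac{1808047981509751}{93887588780634} \approx 19.258$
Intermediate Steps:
$N = \frac{396265}{396803}$ ($N = \left(-396265\right) \left(- \frac{1}{396803}\right) = \frac{396265}{396803} \approx 0.99864$)
$- \frac{397361}{-20634} + \frac{N}{-470147} = - \frac{397361}{-20634} + \frac{396265}{396803 \left(-470147\right)} = \left(-397361\right) \left(- \frac{1}{20634}\right) + \frac{396265}{396803} \left(- \frac{1}{470147}\right) = \frac{397361}{20634} - \frac{9665}{4550140001} = \frac{1808047981509751}{93887588780634}$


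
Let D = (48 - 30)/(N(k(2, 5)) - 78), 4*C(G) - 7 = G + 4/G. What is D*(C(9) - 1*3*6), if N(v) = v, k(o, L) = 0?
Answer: 125/39 ≈ 3.2051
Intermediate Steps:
C(G) = 7/4 + 1/G + G/4 (C(G) = 7/4 + (G + 4/G)/4 = 7/4 + (1/G + G/4) = 7/4 + 1/G + G/4)
D = -3/13 (D = (48 - 30)/(0 - 78) = 18/(-78) = 18*(-1/78) = -3/13 ≈ -0.23077)
D*(C(9) - 1*3*6) = -3*((1/4)*(4 + 9*(7 + 9))/9 - 1*3*6)/13 = -3*((1/4)*(1/9)*(4 + 9*16) - 3*6)/13 = -3*((1/4)*(1/9)*(4 + 144) - 18)/13 = -3*((1/4)*(1/9)*148 - 18)/13 = -3*(37/9 - 18)/13 = -3/13*(-125/9) = 125/39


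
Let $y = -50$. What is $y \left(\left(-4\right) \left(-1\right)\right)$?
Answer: $-200$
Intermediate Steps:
$y \left(\left(-4\right) \left(-1\right)\right) = - 50 \left(\left(-4\right) \left(-1\right)\right) = \left(-50\right) 4 = -200$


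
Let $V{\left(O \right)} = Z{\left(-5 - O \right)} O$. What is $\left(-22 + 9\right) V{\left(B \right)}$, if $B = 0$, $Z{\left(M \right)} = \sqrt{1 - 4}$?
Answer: $0$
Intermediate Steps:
$Z{\left(M \right)} = i \sqrt{3}$ ($Z{\left(M \right)} = \sqrt{-3} = i \sqrt{3}$)
$V{\left(O \right)} = i O \sqrt{3}$ ($V{\left(O \right)} = i \sqrt{3} O = i O \sqrt{3}$)
$\left(-22 + 9\right) V{\left(B \right)} = \left(-22 + 9\right) i 0 \sqrt{3} = \left(-13\right) 0 = 0$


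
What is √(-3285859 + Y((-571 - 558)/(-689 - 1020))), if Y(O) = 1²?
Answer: I*√3285858 ≈ 1812.7*I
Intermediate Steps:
Y(O) = 1
√(-3285859 + Y((-571 - 558)/(-689 - 1020))) = √(-3285859 + 1) = √(-3285858) = I*√3285858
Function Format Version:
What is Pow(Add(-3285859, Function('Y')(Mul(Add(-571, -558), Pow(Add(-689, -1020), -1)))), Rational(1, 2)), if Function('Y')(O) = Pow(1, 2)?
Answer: Mul(I, Pow(3285858, Rational(1, 2))) ≈ Mul(1812.7, I)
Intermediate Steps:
Function('Y')(O) = 1
Pow(Add(-3285859, Function('Y')(Mul(Add(-571, -558), Pow(Add(-689, -1020), -1)))), Rational(1, 2)) = Pow(Add(-3285859, 1), Rational(1, 2)) = Pow(-3285858, Rational(1, 2)) = Mul(I, Pow(3285858, Rational(1, 2)))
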